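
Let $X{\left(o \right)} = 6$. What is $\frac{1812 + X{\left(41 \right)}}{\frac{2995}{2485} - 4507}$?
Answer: $- \frac{50197}{124410} \approx -0.40348$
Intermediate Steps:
$\frac{1812 + X{\left(41 \right)}}{\frac{2995}{2485} - 4507} = \frac{1812 + 6}{\frac{2995}{2485} - 4507} = \frac{1818}{2995 \cdot \frac{1}{2485} - 4507} = \frac{1818}{\frac{599}{497} - 4507} = \frac{1818}{- \frac{2239380}{497}} = 1818 \left(- \frac{497}{2239380}\right) = - \frac{50197}{124410}$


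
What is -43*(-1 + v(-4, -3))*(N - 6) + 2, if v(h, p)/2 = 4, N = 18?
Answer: -3610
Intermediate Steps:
v(h, p) = 8 (v(h, p) = 2*4 = 8)
-43*(-1 + v(-4, -3))*(N - 6) + 2 = -43*(-1 + 8)*(18 - 6) + 2 = -301*12 + 2 = -43*84 + 2 = -3612 + 2 = -3610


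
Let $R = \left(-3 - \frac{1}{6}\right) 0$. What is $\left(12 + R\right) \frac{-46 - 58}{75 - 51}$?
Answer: $-52$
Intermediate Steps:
$R = 0$ ($R = \left(-3 - \frac{1}{6}\right) 0 = \left(- \frac{19}{6}\right) 0 = 0$)
$\left(12 + R\right) \frac{-46 - 58}{75 - 51} = \left(12 + 0\right) \frac{-46 - 58}{75 - 51} = 12 \left(- \frac{104}{24}\right) = 12 \left(\left(-104\right) \frac{1}{24}\right) = 12 \left(- \frac{13}{3}\right) = -52$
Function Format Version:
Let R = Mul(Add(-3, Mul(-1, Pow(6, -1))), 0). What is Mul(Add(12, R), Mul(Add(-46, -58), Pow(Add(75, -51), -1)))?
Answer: -52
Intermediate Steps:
R = 0 (R = Mul(Add(-3, Mul(-1, Rational(1, 6))), 0) = Mul(Add(-3, Rational(-1, 6)), 0) = Mul(Rational(-19, 6), 0) = 0)
Mul(Add(12, R), Mul(Add(-46, -58), Pow(Add(75, -51), -1))) = Mul(Add(12, 0), Mul(Add(-46, -58), Pow(Add(75, -51), -1))) = Mul(12, Mul(-104, Pow(24, -1))) = Mul(12, Mul(-104, Rational(1, 24))) = Mul(12, Rational(-13, 3)) = -52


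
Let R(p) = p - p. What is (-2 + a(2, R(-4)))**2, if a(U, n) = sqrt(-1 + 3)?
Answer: (2 - sqrt(2))**2 ≈ 0.34315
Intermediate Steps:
R(p) = 0
a(U, n) = sqrt(2)
(-2 + a(2, R(-4)))**2 = (-2 + sqrt(2))**2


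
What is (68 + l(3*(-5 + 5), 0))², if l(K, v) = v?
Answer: 4624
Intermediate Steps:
(68 + l(3*(-5 + 5), 0))² = (68 + 0)² = 68² = 4624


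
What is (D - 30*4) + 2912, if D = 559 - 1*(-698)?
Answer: 4049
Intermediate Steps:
D = 1257 (D = 559 + 698 = 1257)
(D - 30*4) + 2912 = (1257 - 30*4) + 2912 = (1257 - 120) + 2912 = 1137 + 2912 = 4049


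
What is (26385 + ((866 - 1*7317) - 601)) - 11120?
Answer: 8213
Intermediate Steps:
(26385 + ((866 - 1*7317) - 601)) - 11120 = (26385 + ((866 - 7317) - 601)) - 11120 = (26385 + (-6451 - 601)) - 11120 = (26385 - 7052) - 11120 = 19333 - 11120 = 8213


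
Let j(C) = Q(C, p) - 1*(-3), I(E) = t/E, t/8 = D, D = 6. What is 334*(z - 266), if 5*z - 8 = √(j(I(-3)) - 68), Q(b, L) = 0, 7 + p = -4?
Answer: -441548/5 + 334*I*√65/5 ≈ -88310.0 + 538.56*I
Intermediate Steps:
p = -11 (p = -7 - 4 = -11)
t = 48 (t = 8*6 = 48)
I(E) = 48/E
j(C) = 3 (j(C) = 0 - 1*(-3) = 0 + 3 = 3)
z = 8/5 + I*√65/5 (z = 8/5 + √(3 - 68)/5 = 8/5 + √(-65)/5 = 8/5 + (I*√65)/5 = 8/5 + I*√65/5 ≈ 1.6 + 1.6125*I)
334*(z - 266) = 334*((8/5 + I*√65/5) - 266) = 334*(-1322/5 + I*√65/5) = -441548/5 + 334*I*√65/5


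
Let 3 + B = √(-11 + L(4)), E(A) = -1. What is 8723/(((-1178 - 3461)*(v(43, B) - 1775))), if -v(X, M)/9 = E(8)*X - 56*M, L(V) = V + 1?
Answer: 6324175/11521067836 + 549549*I*√6/5760533918 ≈ 0.00054892 + 0.00023368*I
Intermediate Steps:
L(V) = 1 + V
B = -3 + I*√6 (B = -3 + √(-11 + (1 + 4)) = -3 + √(-11 + 5) = -3 + √(-6) = -3 + I*√6 ≈ -3.0 + 2.4495*I)
v(X, M) = 9*X + 504*M (v(X, M) = -9*(-X - 56*M) = 9*X + 504*M)
8723/(((-1178 - 3461)*(v(43, B) - 1775))) = 8723/(((-1178 - 3461)*((9*43 + 504*(-3 + I*√6)) - 1775))) = 8723/((-4639*((387 + (-1512 + 504*I*√6)) - 1775))) = 8723/((-4639*((-1125 + 504*I*√6) - 1775))) = 8723/((-4639*(-2900 + 504*I*√6))) = 8723/(13453100 - 2338056*I*√6)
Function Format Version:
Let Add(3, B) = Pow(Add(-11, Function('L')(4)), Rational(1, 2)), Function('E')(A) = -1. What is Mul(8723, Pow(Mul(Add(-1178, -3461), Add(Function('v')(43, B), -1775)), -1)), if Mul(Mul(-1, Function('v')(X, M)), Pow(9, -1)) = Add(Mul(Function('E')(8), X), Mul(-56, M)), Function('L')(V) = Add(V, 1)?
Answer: Add(Rational(6324175, 11521067836), Mul(Rational(549549, 5760533918), I, Pow(6, Rational(1, 2)))) ≈ Add(0.00054892, Mul(0.00023368, I))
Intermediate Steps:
Function('L')(V) = Add(1, V)
B = Add(-3, Mul(I, Pow(6, Rational(1, 2)))) (B = Add(-3, Pow(Add(-11, Add(1, 4)), Rational(1, 2))) = Add(-3, Pow(Add(-11, 5), Rational(1, 2))) = Add(-3, Pow(-6, Rational(1, 2))) = Add(-3, Mul(I, Pow(6, Rational(1, 2)))) ≈ Add(-3.0000, Mul(2.4495, I)))
Function('v')(X, M) = Add(Mul(9, X), Mul(504, M)) (Function('v')(X, M) = Mul(-9, Add(Mul(-1, X), Mul(-56, M))) = Add(Mul(9, X), Mul(504, M)))
Mul(8723, Pow(Mul(Add(-1178, -3461), Add(Function('v')(43, B), -1775)), -1)) = Mul(8723, Pow(Mul(Add(-1178, -3461), Add(Add(Mul(9, 43), Mul(504, Add(-3, Mul(I, Pow(6, Rational(1, 2)))))), -1775)), -1)) = Mul(8723, Pow(Mul(-4639, Add(Add(387, Add(-1512, Mul(504, I, Pow(6, Rational(1, 2))))), -1775)), -1)) = Mul(8723, Pow(Mul(-4639, Add(Add(-1125, Mul(504, I, Pow(6, Rational(1, 2)))), -1775)), -1)) = Mul(8723, Pow(Mul(-4639, Add(-2900, Mul(504, I, Pow(6, Rational(1, 2))))), -1)) = Mul(8723, Pow(Add(13453100, Mul(-2338056, I, Pow(6, Rational(1, 2)))), -1))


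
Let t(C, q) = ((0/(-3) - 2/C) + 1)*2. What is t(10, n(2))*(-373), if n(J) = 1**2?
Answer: -2984/5 ≈ -596.80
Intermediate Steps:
n(J) = 1
t(C, q) = 2 - 4/C (t(C, q) = ((0*(-1/3) - 2/C) + 1)*2 = ((0 - 2/C) + 1)*2 = (-2/C + 1)*2 = (1 - 2/C)*2 = 2 - 4/C)
t(10, n(2))*(-373) = (2 - 4/10)*(-373) = (2 - 4*1/10)*(-373) = (2 - 2/5)*(-373) = (8/5)*(-373) = -2984/5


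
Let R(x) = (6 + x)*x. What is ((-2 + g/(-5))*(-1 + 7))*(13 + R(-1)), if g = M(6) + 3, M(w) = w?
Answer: -912/5 ≈ -182.40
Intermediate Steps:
R(x) = x*(6 + x)
g = 9 (g = 6 + 3 = 9)
((-2 + g/(-5))*(-1 + 7))*(13 + R(-1)) = ((-2 + 9/(-5))*(-1 + 7))*(13 - (6 - 1)) = ((-2 + 9*(-1/5))*6)*(13 - 1*5) = ((-2 - 9/5)*6)*(13 - 5) = -19/5*6*8 = -114/5*8 = -912/5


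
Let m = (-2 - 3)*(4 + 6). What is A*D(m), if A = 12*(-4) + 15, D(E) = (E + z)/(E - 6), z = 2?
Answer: -198/7 ≈ -28.286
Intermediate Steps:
m = -50 (m = -5*10 = -50)
D(E) = (2 + E)/(-6 + E) (D(E) = (E + 2)/(E - 6) = (2 + E)/(-6 + E))
A = -33 (A = -48 + 15 = -33)
A*D(m) = -33*(2 - 50)/(-6 - 50) = -33*(-48)/(-56) = -(-33)*(-48)/56 = -33*6/7 = -198/7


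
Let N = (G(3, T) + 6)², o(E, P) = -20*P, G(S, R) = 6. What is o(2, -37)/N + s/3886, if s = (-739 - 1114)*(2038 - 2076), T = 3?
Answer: 1626907/69948 ≈ 23.259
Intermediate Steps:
s = 70414 (s = -1853*(-38) = 70414)
N = 144 (N = (6 + 6)² = 12² = 144)
o(2, -37)/N + s/3886 = -20*(-37)/144 + 70414/3886 = 740*(1/144) + 70414*(1/3886) = 185/36 + 35207/1943 = 1626907/69948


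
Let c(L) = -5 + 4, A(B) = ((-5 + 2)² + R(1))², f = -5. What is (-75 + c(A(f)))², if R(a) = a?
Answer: 5776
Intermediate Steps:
A(B) = 100 (A(B) = ((-5 + 2)² + 1)² = ((-3)² + 1)² = (9 + 1)² = 10² = 100)
c(L) = -1
(-75 + c(A(f)))² = (-75 - 1)² = (-76)² = 5776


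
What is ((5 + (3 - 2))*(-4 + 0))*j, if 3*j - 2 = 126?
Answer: -1024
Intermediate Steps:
j = 128/3 (j = ⅔ + (⅓)*126 = ⅔ + 42 = 128/3 ≈ 42.667)
((5 + (3 - 2))*(-4 + 0))*j = ((5 + (3 - 2))*(-4 + 0))*(128/3) = ((5 + 1)*(-4))*(128/3) = (6*(-4))*(128/3) = -24*128/3 = -1024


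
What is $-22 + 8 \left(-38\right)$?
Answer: $-326$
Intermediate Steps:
$-22 + 8 \left(-38\right) = -22 - 304 = -326$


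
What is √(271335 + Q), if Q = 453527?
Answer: √724862 ≈ 851.39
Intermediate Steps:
√(271335 + Q) = √(271335 + 453527) = √724862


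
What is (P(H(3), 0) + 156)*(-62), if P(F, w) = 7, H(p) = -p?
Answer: -10106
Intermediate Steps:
(P(H(3), 0) + 156)*(-62) = (7 + 156)*(-62) = 163*(-62) = -10106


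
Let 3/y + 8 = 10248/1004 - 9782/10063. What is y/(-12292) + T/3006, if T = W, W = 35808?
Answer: 228847334133781/19211530889040 ≈ 11.912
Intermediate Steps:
T = 35808
y = 7577439/3119620 (y = 3/(-8 + (10248/1004 - 9782/10063)) = 3/(-8 + (10248*(1/1004) - 9782*1/10063)) = 3/(-8 + (2562/251 - 9782/10063)) = 3/(-8 + 23326124/2525813) = 3/(3119620/2525813) = 3*(2525813/3119620) = 7577439/3119620 ≈ 2.4290)
y/(-12292) + T/3006 = (7577439/3119620)/(-12292) + 35808/3006 = (7577439/3119620)*(-1/12292) + 35808*(1/3006) = -7577439/38346369040 + 5968/501 = 228847334133781/19211530889040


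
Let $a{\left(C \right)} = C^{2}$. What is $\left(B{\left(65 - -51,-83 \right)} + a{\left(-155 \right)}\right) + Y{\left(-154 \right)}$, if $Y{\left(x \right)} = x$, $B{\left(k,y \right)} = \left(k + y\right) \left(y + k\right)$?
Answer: $24960$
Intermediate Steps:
$B{\left(k,y \right)} = \left(k + y\right)^{2}$ ($B{\left(k,y \right)} = \left(k + y\right) \left(k + y\right) = \left(k + y\right)^{2}$)
$\left(B{\left(65 - -51,-83 \right)} + a{\left(-155 \right)}\right) + Y{\left(-154 \right)} = \left(\left(\left(65 - -51\right) - 83\right)^{2} + \left(-155\right)^{2}\right) - 154 = \left(\left(\left(65 + 51\right) - 83\right)^{2} + 24025\right) - 154 = \left(\left(116 - 83\right)^{2} + 24025\right) - 154 = \left(33^{2} + 24025\right) - 154 = \left(1089 + 24025\right) - 154 = 25114 - 154 = 24960$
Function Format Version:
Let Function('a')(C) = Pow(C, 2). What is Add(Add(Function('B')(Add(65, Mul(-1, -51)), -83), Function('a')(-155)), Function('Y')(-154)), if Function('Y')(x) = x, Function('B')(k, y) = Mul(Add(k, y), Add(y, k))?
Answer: 24960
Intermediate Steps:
Function('B')(k, y) = Pow(Add(k, y), 2) (Function('B')(k, y) = Mul(Add(k, y), Add(k, y)) = Pow(Add(k, y), 2))
Add(Add(Function('B')(Add(65, Mul(-1, -51)), -83), Function('a')(-155)), Function('Y')(-154)) = Add(Add(Pow(Add(Add(65, Mul(-1, -51)), -83), 2), Pow(-155, 2)), -154) = Add(Add(Pow(Add(Add(65, 51), -83), 2), 24025), -154) = Add(Add(Pow(Add(116, -83), 2), 24025), -154) = Add(Add(Pow(33, 2), 24025), -154) = Add(Add(1089, 24025), -154) = Add(25114, -154) = 24960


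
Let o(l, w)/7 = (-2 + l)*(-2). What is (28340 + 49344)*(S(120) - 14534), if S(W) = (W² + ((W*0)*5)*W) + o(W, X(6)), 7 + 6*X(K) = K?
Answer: -138743624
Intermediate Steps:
X(K) = -7/6 + K/6
o(l, w) = 28 - 14*l (o(l, w) = 7*((-2 + l)*(-2)) = 7*(4 - 2*l) = 28 - 14*l)
S(W) = 28 + W² - 14*W (S(W) = (W² + ((W*0)*5)*W) + (28 - 14*W) = (W² + (0*5)*W) + (28 - 14*W) = (W² + 0*W) + (28 - 14*W) = (W² + 0) + (28 - 14*W) = W² + (28 - 14*W) = 28 + W² - 14*W)
(28340 + 49344)*(S(120) - 14534) = (28340 + 49344)*((28 + 120² - 14*120) - 14534) = 77684*((28 + 14400 - 1680) - 14534) = 77684*(12748 - 14534) = 77684*(-1786) = -138743624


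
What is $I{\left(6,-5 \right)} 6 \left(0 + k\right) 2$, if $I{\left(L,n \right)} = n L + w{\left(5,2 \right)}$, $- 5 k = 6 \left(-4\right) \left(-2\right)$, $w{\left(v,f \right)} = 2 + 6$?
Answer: $\frac{12672}{5} \approx 2534.4$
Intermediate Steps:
$w{\left(v,f \right)} = 8$
$k = - \frac{48}{5}$ ($k = - \frac{6 \left(-4\right) \left(-2\right)}{5} = - \frac{\left(-24\right) \left(-2\right)}{5} = \left(- \frac{1}{5}\right) 48 = - \frac{48}{5} \approx -9.6$)
$I{\left(L,n \right)} = 8 + L n$ ($I{\left(L,n \right)} = n L + 8 = L n + 8 = 8 + L n$)
$I{\left(6,-5 \right)} 6 \left(0 + k\right) 2 = \left(8 + 6 \left(-5\right)\right) 6 \left(0 - \frac{48}{5}\right) 2 = \left(8 - 30\right) 6 \left(\left(- \frac{48}{5}\right) 2\right) = \left(-22\right) 6 \left(- \frac{96}{5}\right) = \left(-132\right) \left(- \frac{96}{5}\right) = \frac{12672}{5}$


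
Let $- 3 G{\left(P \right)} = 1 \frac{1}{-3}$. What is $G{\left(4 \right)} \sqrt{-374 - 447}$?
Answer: $\frac{i \sqrt{821}}{9} \approx 3.1837 i$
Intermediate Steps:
$G{\left(P \right)} = \frac{1}{9}$ ($G{\left(P \right)} = - \frac{1 \frac{1}{-3}}{3} = - \frac{1 \left(- \frac{1}{3}\right)}{3} = \left(- \frac{1}{3}\right) \left(- \frac{1}{3}\right) = \frac{1}{9}$)
$G{\left(4 \right)} \sqrt{-374 - 447} = \frac{\sqrt{-374 - 447}}{9} = \frac{\sqrt{-821}}{9} = \frac{i \sqrt{821}}{9}$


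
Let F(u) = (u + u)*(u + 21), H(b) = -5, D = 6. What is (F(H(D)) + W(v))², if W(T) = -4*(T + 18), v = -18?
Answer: 25600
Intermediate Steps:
W(T) = -72 - 4*T (W(T) = -4*(18 + T) = -72 - 4*T)
F(u) = 2*u*(21 + u) (F(u) = (2*u)*(21 + u) = 2*u*(21 + u))
(F(H(D)) + W(v))² = (2*(-5)*(21 - 5) + (-72 - 4*(-18)))² = (2*(-5)*16 + (-72 + 72))² = (-160 + 0)² = (-160)² = 25600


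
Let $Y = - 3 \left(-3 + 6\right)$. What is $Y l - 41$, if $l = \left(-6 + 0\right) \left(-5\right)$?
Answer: $-311$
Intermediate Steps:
$Y = -9$ ($Y = \left(-3\right) 3 = -9$)
$l = 30$ ($l = \left(-6\right) \left(-5\right) = 30$)
$Y l - 41 = \left(-9\right) 30 - 41 = -270 - 41 = -311$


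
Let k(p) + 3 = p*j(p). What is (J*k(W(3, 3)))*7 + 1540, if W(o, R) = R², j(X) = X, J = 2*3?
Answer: 4816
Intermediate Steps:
J = 6
k(p) = -3 + p² (k(p) = -3 + p*p = -3 + p²)
(J*k(W(3, 3)))*7 + 1540 = (6*(-3 + (3²)²))*7 + 1540 = (6*(-3 + 9²))*7 + 1540 = (6*(-3 + 81))*7 + 1540 = (6*78)*7 + 1540 = 468*7 + 1540 = 3276 + 1540 = 4816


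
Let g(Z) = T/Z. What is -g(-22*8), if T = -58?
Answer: -29/88 ≈ -0.32955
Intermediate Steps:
g(Z) = -58/Z
-g(-22*8) = -(-58)/((-22*8)) = -(-58)/(-176) = -(-58)*(-1)/176 = -1*29/88 = -29/88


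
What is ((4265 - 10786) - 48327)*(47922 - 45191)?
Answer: -149789888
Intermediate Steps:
((4265 - 10786) - 48327)*(47922 - 45191) = (-6521 - 48327)*2731 = -54848*2731 = -149789888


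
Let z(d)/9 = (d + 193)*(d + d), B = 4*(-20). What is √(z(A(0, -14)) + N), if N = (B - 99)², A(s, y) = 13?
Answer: √80245 ≈ 283.28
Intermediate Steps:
B = -80
z(d) = 18*d*(193 + d) (z(d) = 9*((d + 193)*(d + d)) = 9*((193 + d)*(2*d)) = 9*(2*d*(193 + d)) = 18*d*(193 + d))
N = 32041 (N = (-80 - 99)² = (-179)² = 32041)
√(z(A(0, -14)) + N) = √(18*13*(193 + 13) + 32041) = √(18*13*206 + 32041) = √(48204 + 32041) = √80245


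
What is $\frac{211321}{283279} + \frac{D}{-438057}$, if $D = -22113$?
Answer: $\frac{10981643536}{13788038767} \approx 0.79646$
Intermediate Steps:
$\frac{211321}{283279} + \frac{D}{-438057} = \frac{211321}{283279} - \frac{22113}{-438057} = 211321 \cdot \frac{1}{283279} - - \frac{2457}{48673} = \frac{211321}{283279} + \frac{2457}{48673} = \frac{10981643536}{13788038767}$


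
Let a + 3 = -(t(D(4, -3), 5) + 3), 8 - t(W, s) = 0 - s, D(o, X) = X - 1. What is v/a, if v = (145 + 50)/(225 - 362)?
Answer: 195/2603 ≈ 0.074914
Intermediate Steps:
D(o, X) = -1 + X
t(W, s) = 8 + s (t(W, s) = 8 - (0 - s) = 8 - (-1)*s = 8 + s)
v = -195/137 (v = 195/(-137) = 195*(-1/137) = -195/137 ≈ -1.4234)
a = -19 (a = -3 - ((8 + 5) + 3) = -3 - (13 + 3) = -3 - 1*16 = -3 - 16 = -19)
v/a = -195/137/(-19) = -195/137*(-1/19) = 195/2603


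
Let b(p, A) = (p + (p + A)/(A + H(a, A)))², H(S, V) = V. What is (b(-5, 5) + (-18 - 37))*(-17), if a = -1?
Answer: 510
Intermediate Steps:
b(p, A) = (p + (A + p)/(2*A))² (b(p, A) = (p + (p + A)/(A + A))² = (p + (A + p)/((2*A)))² = (p + (A + p)*(1/(2*A)))² = (p + (A + p)/(2*A))²)
(b(-5, 5) + (-18 - 37))*(-17) = ((¼)*(5 - 5 + 2*5*(-5))²/5² + (-18 - 37))*(-17) = ((¼)*(1/25)*(5 - 5 - 50)² - 55)*(-17) = ((¼)*(1/25)*(-50)² - 55)*(-17) = ((¼)*(1/25)*2500 - 55)*(-17) = (25 - 55)*(-17) = -30*(-17) = 510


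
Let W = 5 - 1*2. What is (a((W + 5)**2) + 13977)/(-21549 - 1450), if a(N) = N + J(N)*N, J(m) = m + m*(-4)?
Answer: -1753/22999 ≈ -0.076221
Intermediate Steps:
J(m) = -3*m (J(m) = m - 4*m = -3*m)
W = 3 (W = 5 - 2 = 3)
a(N) = N - 3*N**2 (a(N) = N + (-3*N)*N = N - 3*N**2)
(a((W + 5)**2) + 13977)/(-21549 - 1450) = ((3 + 5)**2*(1 - 3*(3 + 5)**2) + 13977)/(-21549 - 1450) = (8**2*(1 - 3*8**2) + 13977)/(-22999) = (64*(1 - 3*64) + 13977)*(-1/22999) = (64*(1 - 192) + 13977)*(-1/22999) = (64*(-191) + 13977)*(-1/22999) = (-12224 + 13977)*(-1/22999) = 1753*(-1/22999) = -1753/22999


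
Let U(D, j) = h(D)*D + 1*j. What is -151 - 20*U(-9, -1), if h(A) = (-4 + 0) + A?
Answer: -2471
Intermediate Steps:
h(A) = -4 + A
U(D, j) = j + D*(-4 + D) (U(D, j) = (-4 + D)*D + 1*j = D*(-4 + D) + j = j + D*(-4 + D))
-151 - 20*U(-9, -1) = -151 - 20*(-1 - 9*(-4 - 9)) = -151 - 20*(-1 - 9*(-13)) = -151 - 20*(-1 + 117) = -151 - 20*116 = -151 - 2320 = -2471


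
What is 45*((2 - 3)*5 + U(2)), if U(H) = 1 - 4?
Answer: -360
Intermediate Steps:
U(H) = -3
45*((2 - 3)*5 + U(2)) = 45*((2 - 3)*5 - 3) = 45*(-1*5 - 3) = 45*(-5 - 3) = 45*(-8) = -360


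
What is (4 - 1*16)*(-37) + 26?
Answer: 470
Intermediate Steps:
(4 - 1*16)*(-37) + 26 = (4 - 16)*(-37) + 26 = -12*(-37) + 26 = 444 + 26 = 470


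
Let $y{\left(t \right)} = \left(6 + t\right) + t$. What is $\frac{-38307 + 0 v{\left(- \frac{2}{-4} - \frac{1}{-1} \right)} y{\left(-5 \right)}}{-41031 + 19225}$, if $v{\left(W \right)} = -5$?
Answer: $\frac{38307}{21806} \approx 1.7567$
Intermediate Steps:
$y{\left(t \right)} = 6 + 2 t$
$\frac{-38307 + 0 v{\left(- \frac{2}{-4} - \frac{1}{-1} \right)} y{\left(-5 \right)}}{-41031 + 19225} = \frac{-38307 + 0 \left(-5\right) \left(6 + 2 \left(-5\right)\right)}{-41031 + 19225} = \frac{-38307 + 0 \left(6 - 10\right)}{-21806} = \left(-38307 + 0 \left(-4\right)\right) \left(- \frac{1}{21806}\right) = \left(-38307 + 0\right) \left(- \frac{1}{21806}\right) = \left(-38307\right) \left(- \frac{1}{21806}\right) = \frac{38307}{21806}$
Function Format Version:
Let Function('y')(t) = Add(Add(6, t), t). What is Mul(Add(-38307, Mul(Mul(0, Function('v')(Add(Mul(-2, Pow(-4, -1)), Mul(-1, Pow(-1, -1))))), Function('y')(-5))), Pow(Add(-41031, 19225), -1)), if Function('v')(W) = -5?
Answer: Rational(38307, 21806) ≈ 1.7567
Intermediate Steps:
Function('y')(t) = Add(6, Mul(2, t))
Mul(Add(-38307, Mul(Mul(0, Function('v')(Add(Mul(-2, Pow(-4, -1)), Mul(-1, Pow(-1, -1))))), Function('y')(-5))), Pow(Add(-41031, 19225), -1)) = Mul(Add(-38307, Mul(Mul(0, -5), Add(6, Mul(2, -5)))), Pow(Add(-41031, 19225), -1)) = Mul(Add(-38307, Mul(0, Add(6, -10))), Pow(-21806, -1)) = Mul(Add(-38307, Mul(0, -4)), Rational(-1, 21806)) = Mul(Add(-38307, 0), Rational(-1, 21806)) = Mul(-38307, Rational(-1, 21806)) = Rational(38307, 21806)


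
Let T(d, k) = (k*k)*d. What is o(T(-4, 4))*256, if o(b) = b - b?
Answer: 0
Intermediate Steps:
T(d, k) = d*k² (T(d, k) = k²*d = d*k²)
o(b) = 0
o(T(-4, 4))*256 = 0*256 = 0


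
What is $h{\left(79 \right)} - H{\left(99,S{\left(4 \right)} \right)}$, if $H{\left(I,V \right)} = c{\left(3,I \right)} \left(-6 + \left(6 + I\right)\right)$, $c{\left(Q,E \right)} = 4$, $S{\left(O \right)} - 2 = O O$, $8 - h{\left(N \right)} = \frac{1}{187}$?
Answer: $- \frac{72557}{187} \approx -388.01$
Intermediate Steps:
$h{\left(N \right)} = \frac{1495}{187}$ ($h{\left(N \right)} = 8 - \frac{1}{187} = \frac{1495}{187}$)
$S{\left(O \right)} = 2 + O^{2}$ ($S{\left(O \right)} = 2 + O O = 2 + O^{2}$)
$H{\left(I,V \right)} = 4 I$ ($H{\left(I,V \right)} = 4 \left(-6 + \left(6 + I\right)\right) = 4 I$)
$h{\left(79 \right)} - H{\left(99,S{\left(4 \right)} \right)} = \frac{1495}{187} - 4 \cdot 99 = \frac{1495}{187} - 396 = - \frac{72557}{187}$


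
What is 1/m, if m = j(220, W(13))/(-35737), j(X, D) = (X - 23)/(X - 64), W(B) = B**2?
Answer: -5574972/197 ≈ -28299.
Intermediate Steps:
j(X, D) = (-23 + X)/(-64 + X)
m = -197/5574972 (m = ((-23 + 220)/(-64 + 220))/(-35737) = (197/156)*(-1/35737) = -197/5574972 ≈ -3.5336e-5)
1/m = 1/(-197/5574972) = -5574972/197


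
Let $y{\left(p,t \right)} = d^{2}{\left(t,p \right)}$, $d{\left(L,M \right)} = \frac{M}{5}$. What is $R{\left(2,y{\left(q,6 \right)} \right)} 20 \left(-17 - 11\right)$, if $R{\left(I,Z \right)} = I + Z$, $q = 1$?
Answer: $- \frac{5712}{5} \approx -1142.4$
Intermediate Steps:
$d{\left(L,M \right)} = \frac{M}{5}$ ($d{\left(L,M \right)} = M \frac{1}{5} = \frac{M}{5}$)
$y{\left(p,t \right)} = \frac{p^{2}}{25}$ ($y{\left(p,t \right)} = \left(\frac{p}{5}\right)^{2} = \frac{p^{2}}{25}$)
$R{\left(2,y{\left(q,6 \right)} \right)} 20 \left(-17 - 11\right) = \left(2 + \frac{1^{2}}{25}\right) 20 \left(-17 - 11\right) = \left(2 + \frac{1}{25} \cdot 1\right) 20 \left(-28\right) = \left(2 + \frac{1}{25}\right) \left(-560\right) = \frac{51}{25} \left(-560\right) = - \frac{5712}{5}$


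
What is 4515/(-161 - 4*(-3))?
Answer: -4515/149 ≈ -30.302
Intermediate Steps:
4515/(-161 - 4*(-3)) = 4515/(-161 + 12) = 4515/(-149) = 4515*(-1/149) = -4515/149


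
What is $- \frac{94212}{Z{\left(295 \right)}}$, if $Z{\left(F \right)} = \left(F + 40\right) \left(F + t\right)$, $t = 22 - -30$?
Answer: $- \frac{94212}{116245} \approx -0.81046$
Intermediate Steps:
$t = 52$ ($t = 22 + 30 = 52$)
$Z{\left(F \right)} = \left(40 + F\right) \left(52 + F\right)$ ($Z{\left(F \right)} = \left(F + 40\right) \left(F + 52\right) = \left(40 + F\right) \left(52 + F\right)$)
$- \frac{94212}{Z{\left(295 \right)}} = - \frac{94212}{2080 + 295^{2} + 92 \cdot 295} = - \frac{94212}{2080 + 87025 + 27140} = - \frac{94212}{116245}$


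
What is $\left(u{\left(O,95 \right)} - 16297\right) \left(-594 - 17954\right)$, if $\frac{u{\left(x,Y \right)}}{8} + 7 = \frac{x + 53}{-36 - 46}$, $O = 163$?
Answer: $\frac{12451958676}{41} \approx 3.0371 \cdot 10^{8}$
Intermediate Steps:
$u{\left(x,Y \right)} = - \frac{2508}{41} - \frac{4 x}{41}$ ($u{\left(x,Y \right)} = -56 + 8 \frac{x + 53}{-36 - 46} = -56 + 8 \frac{53 + x}{-82} = -56 + 8 \left(53 + x\right) \left(- \frac{1}{82}\right) = -56 + 8 \left(- \frac{53}{82} - \frac{x}{82}\right) = -56 - \left(\frac{212}{41} + \frac{4 x}{41}\right) = - \frac{2508}{41} - \frac{4 x}{41}$)
$\left(u{\left(O,95 \right)} - 16297\right) \left(-594 - 17954\right) = \left(\left(- \frac{2508}{41} - \frac{652}{41}\right) - 16297\right) \left(-594 - 17954\right) = \left(\left(- \frac{2508}{41} - \frac{652}{41}\right) - 16297\right) \left(-18548\right) = \left(- \frac{3160}{41} - 16297\right) \left(-18548\right) = \left(- \frac{671337}{41}\right) \left(-18548\right) = \frac{12451958676}{41}$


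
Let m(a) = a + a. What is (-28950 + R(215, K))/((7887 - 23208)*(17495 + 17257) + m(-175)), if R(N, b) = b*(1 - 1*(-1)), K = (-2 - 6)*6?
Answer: 14523/266217871 ≈ 5.4553e-5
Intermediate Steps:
m(a) = 2*a
K = -48 (K = -8*6 = -48)
R(N, b) = 2*b (R(N, b) = b*(1 + 1) = b*2 = 2*b)
(-28950 + R(215, K))/((7887 - 23208)*(17495 + 17257) + m(-175)) = (-28950 + 2*(-48))/((7887 - 23208)*(17495 + 17257) + 2*(-175)) = (-28950 - 96)/(-15321*34752 - 350) = -29046/(-532435392 - 350) = -29046/(-532435742) = -29046*(-1/532435742) = 14523/266217871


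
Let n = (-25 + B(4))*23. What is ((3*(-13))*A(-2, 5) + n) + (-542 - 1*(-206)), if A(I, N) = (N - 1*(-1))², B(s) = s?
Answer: -2223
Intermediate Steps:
A(I, N) = (1 + N)² (A(I, N) = (N + 1)² = (1 + N)²)
n = -483 (n = (-25 + 4)*23 = -21*23 = -483)
((3*(-13))*A(-2, 5) + n) + (-542 - 1*(-206)) = ((3*(-13))*(1 + 5)² - 483) + (-542 - 1*(-206)) = (-39*6² - 483) + (-542 + 206) = (-39*36 - 483) - 336 = (-1404 - 483) - 336 = -1887 - 336 = -2223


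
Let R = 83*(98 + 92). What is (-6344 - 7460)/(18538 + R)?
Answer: -3451/8577 ≈ -0.40236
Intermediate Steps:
R = 15770 (R = 83*190 = 15770)
(-6344 - 7460)/(18538 + R) = (-6344 - 7460)/(18538 + 15770) = -13804/34308 = -13804*1/34308 = -3451/8577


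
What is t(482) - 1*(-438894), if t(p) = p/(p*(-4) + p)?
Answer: 1316681/3 ≈ 4.3889e+5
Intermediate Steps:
t(p) = -1/3 (t(p) = p/(-4*p + p) = p/((-3*p)) = p*(-1/(3*p)) = -1/3)
t(482) - 1*(-438894) = -1/3 - 1*(-438894) = -1/3 + 438894 = 1316681/3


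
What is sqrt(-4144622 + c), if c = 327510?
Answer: 34*I*sqrt(3302) ≈ 1953.7*I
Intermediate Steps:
sqrt(-4144622 + c) = sqrt(-4144622 + 327510) = sqrt(-3817112) = 34*I*sqrt(3302)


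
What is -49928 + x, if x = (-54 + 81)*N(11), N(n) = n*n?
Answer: -46661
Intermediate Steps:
N(n) = n²
x = 3267 (x = (-54 + 81)*11² = 27*121 = 3267)
-49928 + x = -49928 + 3267 = -46661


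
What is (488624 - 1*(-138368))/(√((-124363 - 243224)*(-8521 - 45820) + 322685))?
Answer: 313496*√4993841963/4993841963 ≈ 4.4362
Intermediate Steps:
(488624 - 1*(-138368))/(√((-124363 - 243224)*(-8521 - 45820) + 322685)) = (488624 + 138368)/(√(-367587*(-54341) + 322685)) = 626992/(√(19975045167 + 322685)) = 626992/(√19975367852) = 626992/((2*√4993841963)) = 626992*(√4993841963/9987683926) = 313496*√4993841963/4993841963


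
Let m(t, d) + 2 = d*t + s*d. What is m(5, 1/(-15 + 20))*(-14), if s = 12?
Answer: -98/5 ≈ -19.600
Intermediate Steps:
m(t, d) = -2 + 12*d + d*t (m(t, d) = -2 + (d*t + 12*d) = -2 + (12*d + d*t) = -2 + 12*d + d*t)
m(5, 1/(-15 + 20))*(-14) = (-2 + 12/(-15 + 20) + 5/(-15 + 20))*(-14) = (-2 + 12/5 + 5/5)*(-14) = (-2 + 12*(1/5) + (1/5)*5)*(-14) = (-2 + 12/5 + 1)*(-14) = (7/5)*(-14) = -98/5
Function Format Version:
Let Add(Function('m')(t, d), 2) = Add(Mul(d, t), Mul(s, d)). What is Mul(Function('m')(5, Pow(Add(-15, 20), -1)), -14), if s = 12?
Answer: Rational(-98, 5) ≈ -19.600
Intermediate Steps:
Function('m')(t, d) = Add(-2, Mul(12, d), Mul(d, t)) (Function('m')(t, d) = Add(-2, Add(Mul(d, t), Mul(12, d))) = Add(-2, Add(Mul(12, d), Mul(d, t))) = Add(-2, Mul(12, d), Mul(d, t)))
Mul(Function('m')(5, Pow(Add(-15, 20), -1)), -14) = Mul(Add(-2, Mul(12, Pow(Add(-15, 20), -1)), Mul(Pow(Add(-15, 20), -1), 5)), -14) = Mul(Add(-2, Mul(12, Pow(5, -1)), Mul(Pow(5, -1), 5)), -14) = Mul(Add(-2, Mul(12, Rational(1, 5)), Mul(Rational(1, 5), 5)), -14) = Mul(Add(-2, Rational(12, 5), 1), -14) = Mul(Rational(7, 5), -14) = Rational(-98, 5)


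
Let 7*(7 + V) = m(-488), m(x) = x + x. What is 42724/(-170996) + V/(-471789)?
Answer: -162352214/650597031 ≈ -0.24954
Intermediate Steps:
m(x) = 2*x
V = -1025/7 (V = -7 + (2*(-488))/7 = -7 + (⅐)*(-976) = -7 - 976/7 = -1025/7 ≈ -146.43)
42724/(-170996) + V/(-471789) = 42724/(-170996) - 1025/7/(-471789) = 42724*(-1/170996) - 1025/7*(-1/471789) = -10681/42749 + 1025/3302523 = -162352214/650597031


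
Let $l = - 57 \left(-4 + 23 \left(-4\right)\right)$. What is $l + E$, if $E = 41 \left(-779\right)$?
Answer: $-26467$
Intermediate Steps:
$l = 5472$ ($l = - 57 \left(-4 - 92\right) = \left(-57\right) \left(-96\right) = 5472$)
$E = -31939$
$l + E = 5472 - 31939 = -26467$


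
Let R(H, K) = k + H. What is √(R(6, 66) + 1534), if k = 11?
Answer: √1551 ≈ 39.383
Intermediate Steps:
R(H, K) = 11 + H
√(R(6, 66) + 1534) = √((11 + 6) + 1534) = √(17 + 1534) = √1551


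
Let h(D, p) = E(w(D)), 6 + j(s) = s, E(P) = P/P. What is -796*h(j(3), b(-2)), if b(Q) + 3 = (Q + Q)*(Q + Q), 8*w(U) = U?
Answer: -796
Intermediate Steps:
w(U) = U/8
E(P) = 1
b(Q) = -3 + 4*Q² (b(Q) = -3 + (Q + Q)*(Q + Q) = -3 + (2*Q)*(2*Q) = -3 + 4*Q²)
j(s) = -6 + s
h(D, p) = 1
-796*h(j(3), b(-2)) = -796*1 = -796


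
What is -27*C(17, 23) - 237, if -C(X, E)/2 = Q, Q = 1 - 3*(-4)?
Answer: 465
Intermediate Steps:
Q = 13 (Q = 1 + 12 = 13)
C(X, E) = -26 (C(X, E) = -2*13 = -26)
-27*C(17, 23) - 237 = -27*(-26) - 237 = 702 - 237 = 465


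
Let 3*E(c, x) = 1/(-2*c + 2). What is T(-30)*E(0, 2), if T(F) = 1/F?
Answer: -1/180 ≈ -0.0055556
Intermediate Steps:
E(c, x) = 1/(3*(2 - 2*c)) (E(c, x) = 1/(3*(-2*c + 2)) = 1/(3*(2 - 2*c)))
T(-30)*E(0, 2) = (-1/(-6 + 6*0))/(-30) = -(-1)/(30*(-6 + 0)) = -(-1)/(30*(-6)) = -(-1)*(-1)/(30*6) = -1/30*1/6 = -1/180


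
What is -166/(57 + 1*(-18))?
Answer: -166/39 ≈ -4.2564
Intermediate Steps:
-166/(57 + 1*(-18)) = -166/(57 - 18) = -166/39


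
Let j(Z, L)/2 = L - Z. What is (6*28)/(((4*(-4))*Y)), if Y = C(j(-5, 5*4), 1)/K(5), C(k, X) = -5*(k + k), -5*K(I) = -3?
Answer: 63/5000 ≈ 0.012600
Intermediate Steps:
K(I) = ⅗ (K(I) = -⅕*(-3) = ⅗)
j(Z, L) = -2*Z + 2*L (j(Z, L) = 2*(L - Z) = -2*Z + 2*L)
C(k, X) = -10*k
Y = -2500/3 (Y = (-10*(-2*(-5) + 2*(5*4)))/(⅗) = -10*(10 + 2*20)*(5/3) = -10*(10 + 40)*(5/3) = -10*50*(5/3) = -500*5/3 = -2500/3 ≈ -833.33)
(6*28)/(((4*(-4))*Y)) = (6*28)/(((4*(-4))*(-2500/3))) = 168/((-16*(-2500/3))) = 168/(40000/3) = 168*(3/40000) = 63/5000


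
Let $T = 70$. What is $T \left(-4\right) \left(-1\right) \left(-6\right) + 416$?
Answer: $-1264$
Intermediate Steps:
$T \left(-4\right) \left(-1\right) \left(-6\right) + 416 = 70 \left(-4\right) \left(-1\right) \left(-6\right) + 416 = 70 \cdot 4 \left(-6\right) + 416 = 70 \left(-24\right) + 416 = -1680 + 416 = -1264$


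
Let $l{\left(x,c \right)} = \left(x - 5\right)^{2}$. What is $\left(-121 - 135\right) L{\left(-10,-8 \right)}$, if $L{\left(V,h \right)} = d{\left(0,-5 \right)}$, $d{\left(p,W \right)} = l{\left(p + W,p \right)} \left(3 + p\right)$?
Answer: $-76800$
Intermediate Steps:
$l{\left(x,c \right)} = \left(-5 + x\right)^{2}$
$d{\left(p,W \right)} = \left(-5 + W + p\right)^{2} \left(3 + p\right)$ ($d{\left(p,W \right)} = \left(-5 + \left(p + W\right)\right)^{2} \left(3 + p\right) = \left(-5 + \left(W + p\right)\right)^{2} \left(3 + p\right) = \left(-5 + W + p\right)^{2} \left(3 + p\right)$)
$L{\left(V,h \right)} = 300$ ($L{\left(V,h \right)} = \left(-5 - 5 + 0\right)^{2} \left(3 + 0\right) = \left(-10\right)^{2} \cdot 3 = 100 \cdot 3 = 300$)
$\left(-121 - 135\right) L{\left(-10,-8 \right)} = \left(-121 - 135\right) 300 = \left(-256\right) 300 = -76800$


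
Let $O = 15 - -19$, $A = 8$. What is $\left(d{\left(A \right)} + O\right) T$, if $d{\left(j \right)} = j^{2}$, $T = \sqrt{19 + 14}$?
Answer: $98 \sqrt{33} \approx 562.97$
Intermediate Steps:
$T = \sqrt{33} \approx 5.7446$
$O = 34$ ($O = 15 + 19 = 34$)
$\left(d{\left(A \right)} + O\right) T = \left(8^{2} + 34\right) \sqrt{33} = \left(64 + 34\right) \sqrt{33} = 98 \sqrt{33}$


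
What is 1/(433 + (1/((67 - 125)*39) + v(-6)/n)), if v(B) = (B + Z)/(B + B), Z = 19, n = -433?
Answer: 652964/282734757 ≈ 0.0023095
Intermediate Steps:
v(B) = (19 + B)/(2*B) (v(B) = (B + 19)/(B + B) = (19 + B)/((2*B)) = (19 + B)*(1/(2*B)) = (19 + B)/(2*B))
1/(433 + (1/((67 - 125)*39) + v(-6)/n)) = 1/(433 + (1/((67 - 125)*39) + ((1/2)*(19 - 6)/(-6))/(-433))) = 1/(433 + ((1/39)/(-58) + ((1/2)*(-1/6)*13)*(-1/433))) = 1/(433 + (-1/58*1/39 - 13/12*(-1/433))) = 1/(433 + (-1/2262 + 13/5196)) = 1/(433 + 1345/652964) = 1/(282734757/652964) = 652964/282734757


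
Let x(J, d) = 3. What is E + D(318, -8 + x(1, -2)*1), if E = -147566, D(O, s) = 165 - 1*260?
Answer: -147661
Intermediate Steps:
D(O, s) = -95 (D(O, s) = 165 - 260 = -95)
E + D(318, -8 + x(1, -2)*1) = -147566 - 95 = -147661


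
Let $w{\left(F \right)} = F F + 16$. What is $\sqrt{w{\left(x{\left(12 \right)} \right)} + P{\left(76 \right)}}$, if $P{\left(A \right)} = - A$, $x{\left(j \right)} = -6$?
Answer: $2 i \sqrt{6} \approx 4.899 i$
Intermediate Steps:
$w{\left(F \right)} = 16 + F^{2}$ ($w{\left(F \right)} = F^{2} + 16 = 16 + F^{2}$)
$\sqrt{w{\left(x{\left(12 \right)} \right)} + P{\left(76 \right)}} = \sqrt{\left(16 + \left(-6\right)^{2}\right) - 76} = \sqrt{\left(16 + 36\right) - 76} = \sqrt{52 - 76} = \sqrt{-24} = 2 i \sqrt{6}$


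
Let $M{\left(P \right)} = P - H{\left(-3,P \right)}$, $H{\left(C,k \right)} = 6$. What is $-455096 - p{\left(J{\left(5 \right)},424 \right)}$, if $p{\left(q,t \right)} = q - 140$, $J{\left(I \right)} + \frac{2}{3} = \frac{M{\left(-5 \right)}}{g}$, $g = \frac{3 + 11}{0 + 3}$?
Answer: $- \frac{19108025}{42} \approx -4.5495 \cdot 10^{5}$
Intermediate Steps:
$g = \frac{14}{3} \approx 4.6667$
$M{\left(P \right)} = -6 + P$ ($M{\left(P \right)} = P - 6 = -6 + P$)
$J{\left(I \right)} = - \frac{127}{42}$ ($J{\left(I \right)} = - \frac{2}{3} + \frac{-6 - 5}{\frac{14}{3}} = - \frac{2}{3} - \frac{33}{14} = - \frac{127}{42}$)
$p{\left(q,t \right)} = -140 + q$
$-455096 - p{\left(J{\left(5 \right)},424 \right)} = -455096 - \left(-140 - \frac{127}{42}\right) = -455096 - - \frac{6007}{42} = -455096 + \frac{6007}{42} = - \frac{19108025}{42}$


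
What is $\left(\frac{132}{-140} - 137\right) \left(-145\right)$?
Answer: $\frac{140012}{7} \approx 20002.0$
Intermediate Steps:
$\left(\frac{132}{-140} - 137\right) \left(-145\right) = \left(132 \left(- \frac{1}{140}\right) - 137\right) \left(-145\right) = \left(- \frac{33}{35} - 137\right) \left(-145\right) = \left(- \frac{4828}{35}\right) \left(-145\right) = \frac{140012}{7}$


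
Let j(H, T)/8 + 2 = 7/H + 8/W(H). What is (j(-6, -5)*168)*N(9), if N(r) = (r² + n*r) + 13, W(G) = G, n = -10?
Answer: -24192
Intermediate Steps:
N(r) = 13 + r² - 10*r (N(r) = (r² - 10*r) + 13 = 13 + r² - 10*r)
j(H, T) = -16 + 120/H (j(H, T) = -16 + 8*(7/H + 8/H) = -16 + 8*(15/H) = -16 + 120/H)
(j(-6, -5)*168)*N(9) = ((-16 + 120/(-6))*168)*(13 + 9² - 10*9) = ((-16 + 120*(-⅙))*168)*(13 + 81 - 90) = ((-16 - 20)*168)*4 = -36*168*4 = -6048*4 = -24192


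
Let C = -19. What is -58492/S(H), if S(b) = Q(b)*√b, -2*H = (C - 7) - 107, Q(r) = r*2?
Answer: -8356*√266/2527 ≈ -53.930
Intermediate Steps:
Q(r) = 2*r
H = 133/2 (H = -((-19 - 7) - 107)/2 = -(-26 - 107)/2 = -½*(-133) = 133/2 ≈ 66.500)
S(b) = 2*b^(3/2) (S(b) = (2*b)*√b = 2*b^(3/2))
-58492/S(H) = -58492*√266/17689 = -8356*√266/2527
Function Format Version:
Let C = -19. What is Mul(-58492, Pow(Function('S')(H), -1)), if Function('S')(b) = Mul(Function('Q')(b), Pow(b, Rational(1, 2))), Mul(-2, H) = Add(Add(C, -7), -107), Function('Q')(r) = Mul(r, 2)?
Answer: Mul(Rational(-8356, 2527), Pow(266, Rational(1, 2))) ≈ -53.930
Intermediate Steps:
Function('Q')(r) = Mul(2, r)
H = Rational(133, 2) (H = Mul(Rational(-1, 2), Add(Add(-19, -7), -107)) = Mul(Rational(-1, 2), Add(-26, -107)) = Mul(Rational(-1, 2), -133) = Rational(133, 2) ≈ 66.500)
Function('S')(b) = Mul(2, Pow(b, Rational(3, 2))) (Function('S')(b) = Mul(Mul(2, b), Pow(b, Rational(1, 2))) = Mul(2, Pow(b, Rational(3, 2))))
Mul(-58492, Pow(Function('S')(H), -1)) = Mul(-58492, Pow(Mul(2, Pow(Rational(133, 2), Rational(3, 2))), -1)) = Mul(-58492, Pow(Mul(2, Mul(Rational(133, 4), Pow(266, Rational(1, 2)))), -1)) = Mul(-58492, Pow(Mul(Rational(133, 2), Pow(266, Rational(1, 2))), -1)) = Mul(-58492, Mul(Rational(1, 17689), Pow(266, Rational(1, 2)))) = Mul(Rational(-8356, 2527), Pow(266, Rational(1, 2)))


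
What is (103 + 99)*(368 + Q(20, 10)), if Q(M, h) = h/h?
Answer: 74538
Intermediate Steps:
Q(M, h) = 1
(103 + 99)*(368 + Q(20, 10)) = (103 + 99)*(368 + 1) = 202*369 = 74538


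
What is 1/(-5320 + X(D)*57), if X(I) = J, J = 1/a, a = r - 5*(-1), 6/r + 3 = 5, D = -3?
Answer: -8/42503 ≈ -0.00018822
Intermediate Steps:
r = 3 (r = 6/(-3 + 5) = 6/2 = 6*(½) = 3)
a = 8 (a = 3 - 5*(-1) = 3 + 5 = 8)
J = ⅛ (J = 1/8 = ⅛ ≈ 0.12500)
X(I) = ⅛
1/(-5320 + X(D)*57) = 1/(-5320 + (⅛)*57) = 1/(-5320 + 57/8) = 1/(-42503/8) = -8/42503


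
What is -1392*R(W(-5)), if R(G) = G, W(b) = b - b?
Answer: 0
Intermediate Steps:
W(b) = 0
-1392*R(W(-5)) = -1392*0 = 0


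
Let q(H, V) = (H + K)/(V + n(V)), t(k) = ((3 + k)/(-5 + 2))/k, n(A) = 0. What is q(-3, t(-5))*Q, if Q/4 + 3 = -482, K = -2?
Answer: -72750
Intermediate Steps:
Q = -1940 (Q = -12 + 4*(-482) = -12 - 1928 = -1940)
t(k) = (-1 - k/3)/k (t(k) = ((3 + k)/(-3))/k = ((3 + k)*(-⅓))/k = (-1 - k/3)/k)
q(H, V) = (-2 + H)/V (q(H, V) = (H - 2)/(V + 0) = (-2 + H)/V)
q(-3, t(-5))*Q = ((-2 - 3)/(((⅓)*(-3 - 1*(-5))/(-5))))*(-1940) = (-5/((⅓)*(-⅕)*(-3 + 5)))*(-1940) = (-5/((⅓)*(-⅕)*2))*(-1940) = (-5/(-2/15))*(-1940) = -15/2*(-5)*(-1940) = (75/2)*(-1940) = -72750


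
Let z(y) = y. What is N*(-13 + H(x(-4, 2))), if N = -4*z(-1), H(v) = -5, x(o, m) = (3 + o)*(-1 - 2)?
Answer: -72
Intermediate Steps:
x(o, m) = -9 - 3*o (x(o, m) = (3 + o)*(-3) = -9 - 3*o)
N = 4 (N = -4*(-1) = 4)
N*(-13 + H(x(-4, 2))) = 4*(-13 - 5) = 4*(-18) = -72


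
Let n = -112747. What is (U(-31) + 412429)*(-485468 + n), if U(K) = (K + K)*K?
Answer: -247870983465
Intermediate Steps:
U(K) = 2*K² (U(K) = (2*K)*K = 2*K²)
(U(-31) + 412429)*(-485468 + n) = (2*(-31)² + 412429)*(-485468 - 112747) = (2*961 + 412429)*(-598215) = (1922 + 412429)*(-598215) = 414351*(-598215) = -247870983465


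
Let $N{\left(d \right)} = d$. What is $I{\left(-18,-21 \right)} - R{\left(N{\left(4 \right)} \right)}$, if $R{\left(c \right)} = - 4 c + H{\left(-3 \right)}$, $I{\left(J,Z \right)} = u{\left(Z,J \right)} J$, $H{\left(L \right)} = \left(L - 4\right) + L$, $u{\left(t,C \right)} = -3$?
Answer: $80$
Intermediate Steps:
$H{\left(L \right)} = -4 + 2 L$ ($H{\left(L \right)} = \left(-4 + L\right) + L = -4 + 2 L$)
$I{\left(J,Z \right)} = - 3 J$
$R{\left(c \right)} = -10 - 4 c$ ($R{\left(c \right)} = - 4 c + \left(-4 + 2 \left(-3\right)\right) = - 4 c - 10 = -10 - 4 c$)
$I{\left(-18,-21 \right)} - R{\left(N{\left(4 \right)} \right)} = \left(-3\right) \left(-18\right) - \left(-10 - 16\right) = 54 - \left(-10 - 16\right) = 54 - -26 = 54 + 26 = 80$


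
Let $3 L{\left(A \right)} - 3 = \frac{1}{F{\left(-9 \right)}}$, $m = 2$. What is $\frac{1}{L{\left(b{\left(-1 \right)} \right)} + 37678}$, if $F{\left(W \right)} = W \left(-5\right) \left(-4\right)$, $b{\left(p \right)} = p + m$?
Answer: $\frac{540}{20346659} \approx 2.654 \cdot 10^{-5}$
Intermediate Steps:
$b{\left(p \right)} = 2 + p$ ($b{\left(p \right)} = p + 2 = 2 + p$)
$F{\left(W \right)} = 20 W$ ($F{\left(W \right)} = - 5 W \left(-4\right) = 20 W$)
$L{\left(A \right)} = \frac{539}{540}$ ($L{\left(A \right)} = 1 + \frac{1}{3 \cdot 20 \left(-9\right)} = 1 + \frac{1}{3 \left(-180\right)} = 1 + \frac{1}{3} \left(- \frac{1}{180}\right) = 1 - \frac{1}{540} = \frac{539}{540}$)
$\frac{1}{L{\left(b{\left(-1 \right)} \right)} + 37678} = \frac{1}{\frac{539}{540} + 37678} = \frac{1}{\frac{20346659}{540}} = \frac{540}{20346659}$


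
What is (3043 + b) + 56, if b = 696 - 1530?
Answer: 2265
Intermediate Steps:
b = -834
(3043 + b) + 56 = (3043 - 834) + 56 = 2209 + 56 = 2265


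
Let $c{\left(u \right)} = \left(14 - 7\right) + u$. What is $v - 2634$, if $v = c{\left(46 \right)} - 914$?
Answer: $-3495$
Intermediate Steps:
$c{\left(u \right)} = 7 + u$
$v = -861$ ($v = \left(7 + 46\right) - 914 = 53 - 914 = -861$)
$v - 2634 = -861 - 2634 = -3495$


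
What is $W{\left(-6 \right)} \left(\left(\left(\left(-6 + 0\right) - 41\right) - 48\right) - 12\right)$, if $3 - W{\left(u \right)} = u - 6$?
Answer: $-1605$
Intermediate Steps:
$W{\left(u \right)} = 9 - u$ ($W{\left(u \right)} = 3 - \left(u - 6\right) = 3 - \left(-6 + u\right) = 9 - u$)
$W{\left(-6 \right)} \left(\left(\left(\left(-6 + 0\right) - 41\right) - 48\right) - 12\right) = \left(9 - -6\right) \left(\left(\left(\left(-6 + 0\right) - 41\right) - 48\right) - 12\right) = \left(9 + 6\right) \left(\left(\left(-6 - 41\right) - 48\right) - 12\right) = 15 \left(\left(-47 - 48\right) - 12\right) = 15 \left(-95 - 12\right) = 15 \left(-107\right) = -1605$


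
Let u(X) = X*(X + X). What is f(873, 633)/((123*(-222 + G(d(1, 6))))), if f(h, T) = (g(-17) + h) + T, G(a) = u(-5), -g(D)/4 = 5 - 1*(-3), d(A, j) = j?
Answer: -737/10578 ≈ -0.069673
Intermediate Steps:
u(X) = 2*X² (u(X) = X*(2*X) = 2*X²)
g(D) = -32 (g(D) = -4*(5 - 1*(-3)) = -4*(5 + 3) = -4*8 = -32)
G(a) = 50 (G(a) = 2*(-5)² = 2*25 = 50)
f(h, T) = -32 + T + h (f(h, T) = (-32 + h) + T = -32 + T + h)
f(873, 633)/((123*(-222 + G(d(1, 6))))) = (-32 + 633 + 873)/((123*(-222 + 50))) = 1474/((123*(-172))) = 1474/(-21156) = 1474*(-1/21156) = -737/10578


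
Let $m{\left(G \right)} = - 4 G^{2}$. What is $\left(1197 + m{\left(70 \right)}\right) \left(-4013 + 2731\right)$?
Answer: $23592646$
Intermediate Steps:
$\left(1197 + m{\left(70 \right)}\right) \left(-4013 + 2731\right) = \left(1197 - 4 \cdot 70^{2}\right) \left(-4013 + 2731\right) = \left(1197 - 19600\right) \left(-1282\right) = \left(-18403\right) \left(-1282\right) = 23592646$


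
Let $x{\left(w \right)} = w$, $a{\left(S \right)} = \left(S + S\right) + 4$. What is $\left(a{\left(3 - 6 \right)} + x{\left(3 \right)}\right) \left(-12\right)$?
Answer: $-12$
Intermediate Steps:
$a{\left(S \right)} = 4 + 2 S$ ($a{\left(S \right)} = 2 S + 4 = 4 + 2 S$)
$\left(a{\left(3 - 6 \right)} + x{\left(3 \right)}\right) \left(-12\right) = \left(\left(4 + 2 \left(3 - 6\right)\right) + 3\right) \left(-12\right) = \left(\left(4 + 2 \left(-3\right)\right) + 3\right) \left(-12\right) = \left(\left(4 - 6\right) + 3\right) \left(-12\right) = \left(-2 + 3\right) \left(-12\right) = 1 \left(-12\right) = -12$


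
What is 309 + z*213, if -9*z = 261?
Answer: -5868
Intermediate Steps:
z = -29 (z = -1/9*261 = -29)
309 + z*213 = 309 - 29*213 = 309 - 6177 = -5868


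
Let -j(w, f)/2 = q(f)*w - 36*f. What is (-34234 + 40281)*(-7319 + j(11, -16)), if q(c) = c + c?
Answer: -46967049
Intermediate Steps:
q(c) = 2*c
j(w, f) = 72*f - 4*f*w (j(w, f) = -2*((2*f)*w - 36*f) = -2*(2*f*w - 36*f) = -2*(-36*f + 2*f*w) = 72*f - 4*f*w)
(-34234 + 40281)*(-7319 + j(11, -16)) = (-34234 + 40281)*(-7319 + 4*(-16)*(18 - 1*11)) = 6047*(-7319 + 4*(-16)*(18 - 11)) = 6047*(-7319 + 4*(-16)*7) = 6047*(-7319 - 448) = 6047*(-7767) = -46967049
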